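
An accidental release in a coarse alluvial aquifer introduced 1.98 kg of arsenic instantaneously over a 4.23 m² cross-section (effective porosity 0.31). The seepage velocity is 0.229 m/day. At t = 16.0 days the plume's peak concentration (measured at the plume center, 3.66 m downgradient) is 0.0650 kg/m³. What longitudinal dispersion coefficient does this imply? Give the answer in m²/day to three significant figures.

2.68 m²/day

At the plume center C_max = M/(n_e·A·√(4πDt)), so D = M²/(4πt·(n_e·A·C_max)²).
n_e·A·C_max = 0.31 × 4.23 × 0.0650 = 0.08523 kg/m.
D = 1.98²/(4π × 16.0 × 0.08523²) = 2.68 m²/day.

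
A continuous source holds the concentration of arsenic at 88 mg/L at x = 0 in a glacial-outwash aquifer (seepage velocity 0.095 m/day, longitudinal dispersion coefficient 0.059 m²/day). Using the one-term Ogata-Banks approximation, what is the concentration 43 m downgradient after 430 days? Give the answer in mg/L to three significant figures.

For a continuous step input, C/C₀ ≈ ½·erfc((x−vt)/(2√(Dt))).
vt = 0.095 × 430 = 40.85 m and 2√(Dt) = 2√(0.059 × 430) = 10.07 m.
Argument (x−vt)/(2√(Dt)) = (43 − 40.85)/10.07 = 0.2135; ½·erfc(0.2135) = 0.3814.
C = 88 × 0.3814 = 33.6 mg/L.

33.6 mg/L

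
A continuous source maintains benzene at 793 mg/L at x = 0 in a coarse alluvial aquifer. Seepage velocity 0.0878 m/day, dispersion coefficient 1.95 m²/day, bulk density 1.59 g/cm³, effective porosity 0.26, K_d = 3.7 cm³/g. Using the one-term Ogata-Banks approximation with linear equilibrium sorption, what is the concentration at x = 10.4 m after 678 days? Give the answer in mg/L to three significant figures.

Retardation factor R = 1 + ρ_b·K_d/n = 1 + 1.59 × 3.7/0.26 = 23.63.
Sorption retards both mechanisms: v_R = v/R = 0.003716 m/day, D_R = D/R = 0.08252 m²/day.
v_R·t = 0.003716 × 678 = 2.519448 m; 2√(D_R t) = 14.96 m; argument = (10.4 − 2.519448)/14.96 = 0.5268.
C = C₀ × ½·erfc(0.5268) = 793 × 0.2281 = 181 mg/L.

181 mg/L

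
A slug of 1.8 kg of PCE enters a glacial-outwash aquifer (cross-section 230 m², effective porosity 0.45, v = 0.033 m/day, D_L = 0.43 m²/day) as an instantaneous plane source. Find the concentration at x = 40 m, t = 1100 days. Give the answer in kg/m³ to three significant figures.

For an instantaneous plane source, C(x,t) = M/(n_e·A·√(4πDt)) · exp(−(x−vt)²/(4Dt)), with n_e·A the pore (flow) area.
Plume center vt = 0.033 × 1100 = 36.3 m, so the well at 40 m is 3.7 m downgradient of the peak.
√(4πDt) = 77.10 m, giving peak height M/(n_e·A·√(4πDt)) = 1.8/(0.45 × 230 × 77.10) = 0.0002256 kg/m³.
(x−vt)²/(4Dt) = (3.7)²/(4 × 0.43 × 1100) = 0.007236; exp(−0.007236) = 0.9928.
C = 0.0002256 × 0.9928 = 0.000224 kg/m³.

0.000224 kg/m³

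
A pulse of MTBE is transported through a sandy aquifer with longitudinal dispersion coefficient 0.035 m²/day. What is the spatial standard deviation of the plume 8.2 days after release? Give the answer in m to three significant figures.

Dispersive spreading gives a Gaussian with σ² = 2Dt; advection only shifts the center.
σ = √(2 × 0.035 × 8.2) = 0.758 m.

0.758 m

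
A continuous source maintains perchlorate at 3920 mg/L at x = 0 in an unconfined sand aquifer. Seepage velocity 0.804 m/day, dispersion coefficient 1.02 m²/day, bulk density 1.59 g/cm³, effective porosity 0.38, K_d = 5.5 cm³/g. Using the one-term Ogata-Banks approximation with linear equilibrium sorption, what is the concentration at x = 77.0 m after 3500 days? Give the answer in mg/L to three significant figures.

Retardation factor R = 1 + ρ_b·K_d/n = 1 + 1.59 × 5.5/0.38 = 24.01.
Sorption retards both mechanisms: v_R = v/R = 0.03349 m/day, D_R = D/R = 0.04248 m²/day.
v_R·t = 0.03349 × 3500 = 117.215 m; 2√(D_R t) = 24.39 m; argument = (77.0 − 117.215)/24.39 = -1.649.
C = C₀ × ½·erfc(-1.649) = 3920 × 0.9902 = 3880 mg/L.

3880 mg/L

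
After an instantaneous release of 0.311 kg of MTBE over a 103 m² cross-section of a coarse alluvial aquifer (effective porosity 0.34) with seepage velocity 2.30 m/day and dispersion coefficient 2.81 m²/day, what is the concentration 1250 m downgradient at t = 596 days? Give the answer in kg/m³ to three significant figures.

For an instantaneous plane source, C(x,t) = M/(n_e·A·√(4πDt)) · exp(−(x−vt)²/(4Dt)), with n_e·A the pore (flow) area.
Plume center vt = 2.30 × 596 = 1370.8 m, so the well at 1250 m is 120.8 m upgradient of the peak.
√(4πDt) = 145.1 m, giving peak height M/(n_e·A·√(4πDt)) = 0.311/(0.34 × 103 × 145.1) = 6.120e-05 kg/m³.
(x−vt)²/(4Dt) = (-120.8)²/(4 × 2.81 × 596) = 2.178; exp(−2.178) = 0.1133.
C = 6.120e-05 × 0.1133 = 6.93e-06 kg/m³.

6.93e-06 kg/m³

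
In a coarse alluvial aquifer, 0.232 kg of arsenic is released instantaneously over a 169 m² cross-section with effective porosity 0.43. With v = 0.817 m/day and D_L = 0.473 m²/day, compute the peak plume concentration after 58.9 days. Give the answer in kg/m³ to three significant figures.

0.000171 kg/m³

The peak of an instantaneous 1D plume sits at x = vt; there the Gaussian factor is 1 and C_max = M/(n_e·A·√(4πDt)), where n_e·A is the pore area the mass is dissolved in.
√(4πDt) = √(4π × 0.473 × 58.9) = 18.71 m, so C_max = 0.232/(0.43 × 169 × 18.71) = 0.000171 kg/m³.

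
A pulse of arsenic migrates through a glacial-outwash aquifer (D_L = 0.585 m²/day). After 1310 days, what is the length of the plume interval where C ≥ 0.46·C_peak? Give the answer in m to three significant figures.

97.6 m

The plume is Gaussian with σ = √(2Dt) = √(2 × 0.585 × 1310) = 39.15 m.
C/C_peak = exp(−Δx²/(2σ²)) = 0.46 ⇒ Δx = σ·√(−2 ln 0.46) = 39.15 × 1.246 = 48.78 m.
Width = 2Δx = 97.6 m.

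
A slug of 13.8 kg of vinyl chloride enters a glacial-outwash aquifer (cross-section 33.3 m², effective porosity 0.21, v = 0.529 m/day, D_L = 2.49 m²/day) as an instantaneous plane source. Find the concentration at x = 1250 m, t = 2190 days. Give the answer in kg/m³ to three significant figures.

0.00514 kg/m³

For an instantaneous plane source, C(x,t) = M/(n_e·A·√(4πDt)) · exp(−(x−vt)²/(4Dt)), with n_e·A the pore (flow) area.
Plume center vt = 0.529 × 2190 = 1158.51 m, so the well at 1250 m is 91.49 m downgradient of the peak.
√(4πDt) = 261.8 m, giving peak height M/(n_e·A·√(4πDt)) = 13.8/(0.21 × 33.3 × 261.8) = 0.007538 kg/m³.
(x−vt)²/(4Dt) = (91.49)²/(4 × 2.49 × 2190) = 0.3837; exp(−0.3837) = 0.6813.
C = 0.007538 × 0.6813 = 0.00514 kg/m³.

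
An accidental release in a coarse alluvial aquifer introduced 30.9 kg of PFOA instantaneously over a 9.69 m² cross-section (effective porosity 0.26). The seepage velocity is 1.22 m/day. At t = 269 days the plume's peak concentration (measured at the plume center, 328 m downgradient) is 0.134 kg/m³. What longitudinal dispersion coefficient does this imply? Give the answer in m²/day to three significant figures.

2.48 m²/day

At the plume center C_max = M/(n_e·A·√(4πDt)), so D = M²/(4πt·(n_e·A·C_max)²).
n_e·A·C_max = 0.26 × 9.69 × 0.134 = 0.3376 kg/m.
D = 30.9²/(4π × 269 × 0.3376²) = 2.48 m²/day.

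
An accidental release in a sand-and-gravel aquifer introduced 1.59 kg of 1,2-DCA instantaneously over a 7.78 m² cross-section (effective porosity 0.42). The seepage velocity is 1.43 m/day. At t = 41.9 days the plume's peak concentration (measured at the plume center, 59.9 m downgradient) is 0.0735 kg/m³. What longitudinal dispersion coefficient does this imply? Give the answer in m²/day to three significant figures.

0.0832 m²/day

At the plume center C_max = M/(n_e·A·√(4πDt)), so D = M²/(4πt·(n_e·A·C_max)²).
n_e·A·C_max = 0.42 × 7.78 × 0.0735 = 0.2402 kg/m.
D = 1.59²/(4π × 41.9 × 0.2402²) = 0.0832 m²/day.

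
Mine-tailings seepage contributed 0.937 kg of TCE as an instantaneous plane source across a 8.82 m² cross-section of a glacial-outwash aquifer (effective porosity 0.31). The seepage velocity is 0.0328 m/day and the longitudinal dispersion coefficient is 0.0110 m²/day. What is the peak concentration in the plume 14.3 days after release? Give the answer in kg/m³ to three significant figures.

0.244 kg/m³

The peak of an instantaneous 1D plume sits at x = vt; there the Gaussian factor is 1 and C_max = M/(n_e·A·√(4πDt)), where n_e·A is the pore area the mass is dissolved in.
√(4πDt) = √(4π × 0.0110 × 14.3) = 1.406 m, so C_max = 0.937/(0.31 × 8.82 × 1.406) = 0.244 kg/m³.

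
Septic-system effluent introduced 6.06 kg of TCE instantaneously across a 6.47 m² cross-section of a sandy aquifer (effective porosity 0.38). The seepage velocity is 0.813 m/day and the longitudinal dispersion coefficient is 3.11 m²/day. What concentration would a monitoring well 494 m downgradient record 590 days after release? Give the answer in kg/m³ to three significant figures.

For an instantaneous plane source, C(x,t) = M/(n_e·A·√(4πDt)) · exp(−(x−vt)²/(4Dt)), with n_e·A the pore (flow) area.
Plume center vt = 0.813 × 590 = 479.67 m, so the well at 494 m is 14.33 m downgradient of the peak.
√(4πDt) = 151.8 m, giving peak height M/(n_e·A·√(4πDt)) = 6.06/(0.38 × 6.47 × 151.8) = 0.01624 kg/m³.
(x−vt)²/(4Dt) = (14.33)²/(4 × 3.11 × 590) = 0.02798; exp(−0.02798) = 0.9724.
C = 0.01624 × 0.9724 = 0.0158 kg/m³.

0.0158 kg/m³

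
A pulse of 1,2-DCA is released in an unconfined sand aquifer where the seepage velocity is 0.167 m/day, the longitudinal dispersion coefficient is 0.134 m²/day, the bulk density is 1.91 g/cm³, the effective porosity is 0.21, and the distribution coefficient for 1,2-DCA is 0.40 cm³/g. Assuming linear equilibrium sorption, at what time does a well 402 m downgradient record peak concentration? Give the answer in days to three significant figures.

11100 days

Retardation factor R = 1 + ρ_b·K_d/n = 1 + 1.91 × 0.40/0.21 = 4.638.
Sorption retards both mechanisms: v_R = v/R = 0.03601 m/day, D_R = D/R = 0.02889 m²/day.
Peak time from v_R²t² + 2D_R t − x² = 0: t = (√(D_R² + v_R²x²) − D_R)/v_R².
√(D_R² + v_R²x²) = √(0.02889² + 0.03601² × 402²) = 14.48; v_R² = 0.001297.
t = (14.48 − 0.02889)/0.001297 = 11100 days.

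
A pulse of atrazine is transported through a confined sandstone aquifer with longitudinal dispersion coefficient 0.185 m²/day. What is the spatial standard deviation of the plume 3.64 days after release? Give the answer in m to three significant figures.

Dispersive spreading gives a Gaussian with σ² = 2Dt; advection only shifts the center.
σ = √(2 × 0.185 × 3.64) = 1.16 m.

1.16 m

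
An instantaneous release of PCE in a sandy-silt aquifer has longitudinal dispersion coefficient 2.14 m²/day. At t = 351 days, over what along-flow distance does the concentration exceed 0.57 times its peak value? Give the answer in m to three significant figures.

The plume is Gaussian with σ = √(2Dt) = √(2 × 2.14 × 351) = 38.76 m.
C/C_peak = exp(−Δx²/(2σ²)) = 0.57 ⇒ Δx = σ·√(−2 ln 0.57) = 38.76 × 1.060 = 41.09 m.
Width = 2Δx = 82.2 m.

82.2 m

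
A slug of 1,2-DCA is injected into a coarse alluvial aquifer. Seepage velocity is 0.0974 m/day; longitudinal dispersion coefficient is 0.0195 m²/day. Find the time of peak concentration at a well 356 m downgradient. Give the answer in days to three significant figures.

For the 1D instantaneous-source solution, setting ∂C/∂t = 0 at fixed x gives v²t² + 2Dt − x² = 0, so t = (√(D² + v²x²) − D)/v².
√(D² + v²x²) = √(0.0195² + 0.0974² × 356²) = 34.67; v² = 0.00948676.
t = (34.67 − 0.0195)/0.00948676 = 3650 days (vs. the pure-advection estimate x/v = 3660 d).

3650 days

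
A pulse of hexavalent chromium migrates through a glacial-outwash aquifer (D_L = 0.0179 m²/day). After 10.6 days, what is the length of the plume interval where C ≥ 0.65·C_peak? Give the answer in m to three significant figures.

1.14 m

The plume is Gaussian with σ = √(2Dt) = √(2 × 0.0179 × 10.6) = 0.6160 m.
C/C_peak = exp(−Δx²/(2σ²)) = 0.65 ⇒ Δx = σ·√(−2 ln 0.65) = 0.6160 × 0.9282 = 0.5718 m.
Width = 2Δx = 1.14 m.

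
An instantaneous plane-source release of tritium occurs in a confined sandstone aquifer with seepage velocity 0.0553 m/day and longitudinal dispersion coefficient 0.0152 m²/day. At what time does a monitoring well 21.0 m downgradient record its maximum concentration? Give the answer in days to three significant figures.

For the 1D instantaneous-source solution, setting ∂C/∂t = 0 at fixed x gives v²t² + 2Dt − x² = 0, so t = (√(D² + v²x²) − D)/v².
√(D² + v²x²) = √(0.0152² + 0.0553² × 21.0²) = 1.161; v² = 0.00305809.
t = (1.161 − 0.0152)/0.00305809 = 375 days (vs. the pure-advection estimate x/v = 380 d).

375 days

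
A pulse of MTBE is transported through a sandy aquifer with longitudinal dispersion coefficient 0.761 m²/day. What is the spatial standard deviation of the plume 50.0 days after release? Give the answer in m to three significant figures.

8.72 m

Dispersive spreading gives a Gaussian with σ² = 2Dt; advection only shifts the center.
σ = √(2 × 0.761 × 50.0) = 8.72 m.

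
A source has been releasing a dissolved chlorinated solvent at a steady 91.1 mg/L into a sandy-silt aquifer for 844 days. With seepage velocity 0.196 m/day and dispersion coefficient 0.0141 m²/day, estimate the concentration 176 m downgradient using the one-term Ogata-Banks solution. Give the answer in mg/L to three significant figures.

For a continuous step input, C/C₀ ≈ ½·erfc((x−vt)/(2√(Dt))).
vt = 0.196 × 844 = 165.424 m and 2√(Dt) = 2√(0.0141 × 844) = 6.899 m.
Argument (x−vt)/(2√(Dt)) = (176 − 165.424)/6.899 = 1.533; ½·erfc(1.533) = 0.01508.
C = 91.1 × 0.01508 = 1.37 mg/L.

1.37 mg/L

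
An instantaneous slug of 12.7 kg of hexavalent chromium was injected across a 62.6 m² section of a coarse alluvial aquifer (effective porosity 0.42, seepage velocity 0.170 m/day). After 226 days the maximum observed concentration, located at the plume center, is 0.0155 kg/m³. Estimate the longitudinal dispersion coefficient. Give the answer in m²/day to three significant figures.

0.342 m²/day

At the plume center C_max = M/(n_e·A·√(4πDt)), so D = M²/(4πt·(n_e·A·C_max)²).
n_e·A·C_max = 0.42 × 62.6 × 0.0155 = 0.4075 kg/m.
D = 12.7²/(4π × 226 × 0.4075²) = 0.342 m²/day.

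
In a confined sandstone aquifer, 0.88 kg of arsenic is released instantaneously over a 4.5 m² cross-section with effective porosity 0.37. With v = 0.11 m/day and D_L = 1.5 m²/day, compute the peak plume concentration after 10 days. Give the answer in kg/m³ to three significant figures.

0.0385 kg/m³

The peak of an instantaneous 1D plume sits at x = vt; there the Gaussian factor is 1 and C_max = M/(n_e·A·√(4πDt)), where n_e·A is the pore area the mass is dissolved in.
√(4πDt) = √(4π × 1.5 × 10) = 13.73 m, so C_max = 0.88/(0.37 × 4.5 × 13.73) = 0.0385 kg/m³.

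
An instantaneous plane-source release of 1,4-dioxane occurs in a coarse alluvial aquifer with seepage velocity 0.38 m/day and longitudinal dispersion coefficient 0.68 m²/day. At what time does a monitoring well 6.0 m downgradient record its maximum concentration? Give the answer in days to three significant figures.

For the 1D instantaneous-source solution, setting ∂C/∂t = 0 at fixed x gives v²t² + 2Dt − x² = 0, so t = (√(D² + v²x²) − D)/v².
√(D² + v²x²) = √(0.68² + 0.38² × 6.0²) = 2.379; v² = 0.1444.
t = (2.379 − 0.68)/0.1444 = 11.8 days (vs. the pure-advection estimate x/v = 15.8 d).

11.8 days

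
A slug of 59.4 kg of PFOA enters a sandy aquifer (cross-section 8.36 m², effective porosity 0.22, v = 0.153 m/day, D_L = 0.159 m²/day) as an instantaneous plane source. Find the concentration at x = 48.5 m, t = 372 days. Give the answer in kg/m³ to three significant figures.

For an instantaneous plane source, C(x,t) = M/(n_e·A·√(4πDt)) · exp(−(x−vt)²/(4Dt)), with n_e·A the pore (flow) area.
Plume center vt = 0.153 × 372 = 56.916 m, so the well at 48.5 m is 8.416 m upgradient of the peak.
√(4πDt) = 27.26 m, giving peak height M/(n_e·A·√(4πDt)) = 59.4/(0.22 × 8.36 × 27.26) = 1.185 kg/m³.
(x−vt)²/(4Dt) = (-8.416)²/(4 × 0.159 × 372) = 0.2994; exp(−0.2994) = 0.7413.
C = 1.185 × 0.7413 = 0.878 kg/m³.

0.878 kg/m³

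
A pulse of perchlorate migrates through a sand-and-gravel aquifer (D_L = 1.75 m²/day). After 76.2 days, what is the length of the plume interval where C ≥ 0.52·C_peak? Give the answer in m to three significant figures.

37.4 m

The plume is Gaussian with σ = √(2Dt) = √(2 × 1.75 × 76.2) = 16.33 m.
C/C_peak = exp(−Δx²/(2σ²)) = 0.52 ⇒ Δx = σ·√(−2 ln 0.52) = 16.33 × 1.144 = 18.68 m.
Width = 2Δx = 37.4 m.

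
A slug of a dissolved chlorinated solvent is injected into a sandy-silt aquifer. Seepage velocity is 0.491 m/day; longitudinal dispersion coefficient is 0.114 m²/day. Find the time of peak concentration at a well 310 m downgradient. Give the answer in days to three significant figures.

For the 1D instantaneous-source solution, setting ∂C/∂t = 0 at fixed x gives v²t² + 2Dt − x² = 0, so t = (√(D² + v²x²) − D)/v².
√(D² + v²x²) = √(0.114² + 0.491² × 310²) = 152.2; v² = 0.241081.
t = (152.2 − 0.114)/0.241081 = 631 days (vs. the pure-advection estimate x/v = 631 d).

631 days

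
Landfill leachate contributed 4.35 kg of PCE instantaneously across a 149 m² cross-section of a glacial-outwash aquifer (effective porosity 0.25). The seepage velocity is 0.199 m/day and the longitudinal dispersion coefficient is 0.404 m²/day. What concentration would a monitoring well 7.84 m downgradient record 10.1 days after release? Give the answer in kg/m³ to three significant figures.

For an instantaneous plane source, C(x,t) = M/(n_e·A·√(4πDt)) · exp(−(x−vt)²/(4Dt)), with n_e·A the pore (flow) area.
Plume center vt = 0.199 × 10.1 = 2.0099 m, so the well at 7.84 m is 5.8301 m downgradient of the peak.
√(4πDt) = 7.161 m, giving peak height M/(n_e·A·√(4πDt)) = 4.35/(0.25 × 149 × 7.161) = 0.01631 kg/m³.
(x−vt)²/(4Dt) = (5.8301)²/(4 × 0.404 × 10.1) = 2.083; exp(−2.083) = 0.1246.
C = 0.01631 × 0.1246 = 0.00203 kg/m³.

0.00203 kg/m³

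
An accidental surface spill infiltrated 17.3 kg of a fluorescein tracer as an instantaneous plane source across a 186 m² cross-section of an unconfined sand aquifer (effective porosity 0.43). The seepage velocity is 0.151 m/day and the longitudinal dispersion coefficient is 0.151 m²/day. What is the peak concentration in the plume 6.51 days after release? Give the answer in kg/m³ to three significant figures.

The peak of an instantaneous 1D plume sits at x = vt; there the Gaussian factor is 1 and C_max = M/(n_e·A·√(4πDt)), where n_e·A is the pore area the mass is dissolved in.
√(4πDt) = √(4π × 0.151 × 6.51) = 3.515 m, so C_max = 17.3/(0.43 × 186 × 3.515) = 0.0615 kg/m³.

0.0615 kg/m³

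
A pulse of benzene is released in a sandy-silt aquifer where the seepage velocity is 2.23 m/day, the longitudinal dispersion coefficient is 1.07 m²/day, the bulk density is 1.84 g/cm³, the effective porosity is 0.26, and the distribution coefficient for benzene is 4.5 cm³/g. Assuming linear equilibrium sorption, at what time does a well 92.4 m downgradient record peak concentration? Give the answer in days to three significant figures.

1350 days

Retardation factor R = 1 + ρ_b·K_d/n = 1 + 1.84 × 4.5/0.26 = 32.85.
Sorption retards both mechanisms: v_R = v/R = 0.06788 m/day, D_R = D/R = 0.03257 m²/day.
Peak time from v_R²t² + 2D_R t − x² = 0: t = (√(D_R² + v_R²x²) − D_R)/v_R².
√(D_R² + v_R²x²) = √(0.03257² + 0.06788² × 92.4²) = 6.272; v_R² = 0.004608.
t = (6.272 − 0.03257)/0.004608 = 1350 days.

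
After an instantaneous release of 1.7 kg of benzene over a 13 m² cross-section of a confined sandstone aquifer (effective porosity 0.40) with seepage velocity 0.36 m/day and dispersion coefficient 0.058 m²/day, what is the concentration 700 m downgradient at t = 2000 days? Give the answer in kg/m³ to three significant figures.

For an instantaneous plane source, C(x,t) = M/(n_e·A·√(4πDt)) · exp(−(x−vt)²/(4Dt)), with n_e·A the pore (flow) area.
Plume center vt = 0.36 × 2000 = 720 m, so the well at 700 m is 20 m upgradient of the peak.
√(4πDt) = 38.18 m, giving peak height M/(n_e·A·√(4πDt)) = 1.7/(0.40 × 13 × 38.18) = 0.008563 kg/m³.
(x−vt)²/(4Dt) = (-20)²/(4 × 0.058 × 2000) = 0.8621; exp(−0.8621) = 0.4223.
C = 0.008563 × 0.4223 = 0.00362 kg/m³.

0.00362 kg/m³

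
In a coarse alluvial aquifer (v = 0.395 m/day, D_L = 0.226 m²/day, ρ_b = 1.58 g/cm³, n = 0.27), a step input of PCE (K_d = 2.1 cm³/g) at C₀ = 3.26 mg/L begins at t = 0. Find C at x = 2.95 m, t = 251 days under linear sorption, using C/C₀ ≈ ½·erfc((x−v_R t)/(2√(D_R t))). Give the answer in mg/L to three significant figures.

Retardation factor R = 1 + ρ_b·K_d/n = 1 + 1.58 × 2.1/0.27 = 13.29.
Sorption retards both mechanisms: v_R = v/R = 0.02972 m/day, D_R = D/R = 0.01701 m²/day.
v_R·t = 0.02972 × 251 = 7.45972 m; 2√(D_R t) = 4.133 m; argument = (2.95 − 7.45972)/4.133 = -1.091.
C = C₀ × ½·erfc(-1.091) = 3.26 × 0.9386 = 3.06 mg/L.

3.06 mg/L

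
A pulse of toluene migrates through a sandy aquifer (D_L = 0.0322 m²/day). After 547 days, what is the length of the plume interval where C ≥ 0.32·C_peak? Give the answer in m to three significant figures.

The plume is Gaussian with σ = √(2Dt) = √(2 × 0.0322 × 547) = 5.935 m.
C/C_peak = exp(−Δx²/(2σ²)) = 0.32 ⇒ Δx = σ·√(−2 ln 0.32) = 5.935 × 1.510 = 8.962 m.
Width = 2Δx = 17.9 m.

17.9 m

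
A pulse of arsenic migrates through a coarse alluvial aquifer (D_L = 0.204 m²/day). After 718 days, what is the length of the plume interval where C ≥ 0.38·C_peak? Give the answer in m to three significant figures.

The plume is Gaussian with σ = √(2Dt) = √(2 × 0.204 × 718) = 17.12 m.
C/C_peak = exp(−Δx²/(2σ²)) = 0.38 ⇒ Δx = σ·√(−2 ln 0.38) = 17.12 × 1.391 = 23.81 m.
Width = 2Δx = 47.6 m.

47.6 m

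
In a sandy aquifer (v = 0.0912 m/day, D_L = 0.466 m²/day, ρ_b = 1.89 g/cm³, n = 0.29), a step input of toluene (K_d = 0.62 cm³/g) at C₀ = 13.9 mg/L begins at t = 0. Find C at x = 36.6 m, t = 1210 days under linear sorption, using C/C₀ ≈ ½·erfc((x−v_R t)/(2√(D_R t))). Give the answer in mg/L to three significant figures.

2.26 mg/L

Retardation factor R = 1 + ρ_b·K_d/n = 1 + 1.89 × 0.62/0.29 = 5.041.
Sorption retards both mechanisms: v_R = v/R = 0.01809 m/day, D_R = D/R = 0.09244 m²/day.
v_R·t = 0.01809 × 1210 = 21.8889 m; 2√(D_R t) = 21.15 m; argument = (36.6 − 21.8889)/21.15 = 0.6956.
C = C₀ × ½·erfc(0.6956) = 13.9 × 0.1626 = 2.26 mg/L.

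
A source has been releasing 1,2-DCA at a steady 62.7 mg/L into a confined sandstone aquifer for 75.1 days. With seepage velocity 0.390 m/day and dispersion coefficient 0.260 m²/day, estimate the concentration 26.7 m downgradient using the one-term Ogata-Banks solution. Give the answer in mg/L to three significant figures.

For a continuous step input, C/C₀ ≈ ½·erfc((x−vt)/(2√(Dt))).
vt = 0.390 × 75.1 = 29.289 m and 2√(Dt) = 2√(0.260 × 75.1) = 8.838 m.
Argument (x−vt)/(2√(Dt)) = (26.7 − 29.289)/8.838 = -0.2929; ½·erfc(-0.2929) = 0.6606.
C = 62.7 × 0.6606 = 41.4 mg/L.

41.4 mg/L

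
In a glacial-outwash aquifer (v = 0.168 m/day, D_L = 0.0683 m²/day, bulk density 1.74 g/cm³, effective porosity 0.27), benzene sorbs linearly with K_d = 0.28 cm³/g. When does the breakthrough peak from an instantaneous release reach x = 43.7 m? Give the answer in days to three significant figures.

Retardation factor R = 1 + ρ_b·K_d/n = 1 + 1.74 × 0.28/0.27 = 2.804.
Sorption retards both mechanisms: v_R = v/R = 0.05991 m/day, D_R = D/R = 0.02436 m²/day.
Peak time from v_R²t² + 2D_R t − x² = 0: t = (√(D_R² + v_R²x²) − D_R)/v_R².
√(D_R² + v_R²x²) = √(0.02436² + 0.05991² × 43.7²) = 2.618; v_R² = 0.003589.
t = (2.618 − 0.02436)/0.003589 = 723 days.

723 days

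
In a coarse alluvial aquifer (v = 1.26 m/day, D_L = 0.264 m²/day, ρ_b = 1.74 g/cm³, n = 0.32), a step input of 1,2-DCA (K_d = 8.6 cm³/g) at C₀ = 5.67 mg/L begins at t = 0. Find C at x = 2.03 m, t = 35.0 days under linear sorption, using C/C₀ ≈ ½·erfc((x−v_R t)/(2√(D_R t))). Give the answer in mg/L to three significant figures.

0.213 mg/L

Retardation factor R = 1 + ρ_b·K_d/n = 1 + 1.74 × 8.6/0.32 = 47.76.
Sorption retards both mechanisms: v_R = v/R = 0.02638 m/day, D_R = D/R = 0.005528 m²/day.
v_R·t = 0.02638 × 35.0 = 0.9233 m; 2√(D_R t) = 0.8797 m; argument = (2.03 − 0.9233)/0.8797 = 1.258.
C = C₀ × ½·erfc(1.258) = 5.67 × 0.03761 = 0.213 mg/L.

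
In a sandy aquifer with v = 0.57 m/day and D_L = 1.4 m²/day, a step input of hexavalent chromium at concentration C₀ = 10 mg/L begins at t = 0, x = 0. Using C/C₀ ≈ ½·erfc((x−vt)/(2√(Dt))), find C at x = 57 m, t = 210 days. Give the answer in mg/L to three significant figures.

For a continuous step input, C/C₀ ≈ ½·erfc((x−vt)/(2√(Dt))).
vt = 0.57 × 210 = 119.7 m and 2√(Dt) = 2√(1.4 × 210) = 34.29 m.
Argument (x−vt)/(2√(Dt)) = (57 − 119.7)/34.29 = -1.829; ½·erfc(-1.829) = 0.9952.
C = 10 × 0.9952 = 9.95 mg/L.

9.95 mg/L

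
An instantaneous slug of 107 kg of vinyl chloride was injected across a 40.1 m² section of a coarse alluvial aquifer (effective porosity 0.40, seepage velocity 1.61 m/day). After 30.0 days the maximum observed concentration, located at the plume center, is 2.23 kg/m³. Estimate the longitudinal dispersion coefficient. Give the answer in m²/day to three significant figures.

At the plume center C_max = M/(n_e·A·√(4πDt)), so D = M²/(4πt·(n_e·A·C_max)²).
n_e·A·C_max = 0.40 × 40.1 × 2.23 = 35.77 kg/m.
D = 107²/(4π × 30.0 × 35.77²) = 0.0237 m²/day.

0.0237 m²/day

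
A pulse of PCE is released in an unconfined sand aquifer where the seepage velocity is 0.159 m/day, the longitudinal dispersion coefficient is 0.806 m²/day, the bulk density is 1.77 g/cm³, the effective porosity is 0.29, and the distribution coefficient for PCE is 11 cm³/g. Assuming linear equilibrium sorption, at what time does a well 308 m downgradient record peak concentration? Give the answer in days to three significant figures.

Retardation factor R = 1 + ρ_b·K_d/n = 1 + 1.77 × 11/0.29 = 68.14.
Sorption retards both mechanisms: v_R = v/R = 0.002333 m/day, D_R = D/R = 0.01183 m²/day.
Peak time from v_R²t² + 2D_R t − x² = 0: t = (√(D_R² + v_R²x²) − D_R)/v_R².
√(D_R² + v_R²x²) = √(0.01183² + 0.002333² × 308²) = 0.7187; v_R² = 5.443e-06.
t = (0.7187 − 0.01183)/5.443e-06 = 130000 days.

130000 days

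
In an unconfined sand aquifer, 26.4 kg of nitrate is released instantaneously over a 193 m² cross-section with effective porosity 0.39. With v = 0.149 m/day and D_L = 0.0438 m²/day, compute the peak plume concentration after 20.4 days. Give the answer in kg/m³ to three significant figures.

The peak of an instantaneous 1D plume sits at x = vt; there the Gaussian factor is 1 and C_max = M/(n_e·A·√(4πDt)), where n_e·A is the pore area the mass is dissolved in.
√(4πDt) = √(4π × 0.0438 × 20.4) = 3.351 m, so C_max = 26.4/(0.39 × 193 × 3.351) = 0.105 kg/m³.

0.105 kg/m³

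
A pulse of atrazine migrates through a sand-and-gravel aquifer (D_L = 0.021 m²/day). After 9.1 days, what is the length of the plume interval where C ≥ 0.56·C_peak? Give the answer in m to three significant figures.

The plume is Gaussian with σ = √(2Dt) = √(2 × 0.021 × 9.1) = 0.6182 m.
C/C_peak = exp(−Δx²/(2σ²)) = 0.56 ⇒ Δx = σ·√(−2 ln 0.56) = 0.6182 × 1.077 = 0.6658 m.
Width = 2Δx = 1.33 m.

1.33 m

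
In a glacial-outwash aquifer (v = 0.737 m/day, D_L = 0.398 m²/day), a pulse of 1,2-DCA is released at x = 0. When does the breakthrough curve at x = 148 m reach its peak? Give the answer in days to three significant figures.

For the 1D instantaneous-source solution, setting ∂C/∂t = 0 at fixed x gives v²t² + 2Dt − x² = 0, so t = (√(D² + v²x²) − D)/v².
√(D² + v²x²) = √(0.398² + 0.737² × 148²) = 109.1; v² = 0.543169.
t = (109.1 − 0.398)/0.543169 = 200 days (vs. the pure-advection estimate x/v = 201 d).

200 days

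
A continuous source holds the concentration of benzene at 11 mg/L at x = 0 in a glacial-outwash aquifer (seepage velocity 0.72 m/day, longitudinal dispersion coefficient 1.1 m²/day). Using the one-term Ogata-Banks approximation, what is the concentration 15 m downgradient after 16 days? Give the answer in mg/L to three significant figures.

3.07 mg/L

For a continuous step input, C/C₀ ≈ ½·erfc((x−vt)/(2√(Dt))).
vt = 0.72 × 16 = 11.52 m and 2√(Dt) = 2√(1.1 × 16) = 8.390 m.
Argument (x−vt)/(2√(Dt)) = (15 − 11.52)/8.390 = 0.4148; ½·erfc(0.4148) = 0.2787.
C = 11 × 0.2787 = 3.07 mg/L.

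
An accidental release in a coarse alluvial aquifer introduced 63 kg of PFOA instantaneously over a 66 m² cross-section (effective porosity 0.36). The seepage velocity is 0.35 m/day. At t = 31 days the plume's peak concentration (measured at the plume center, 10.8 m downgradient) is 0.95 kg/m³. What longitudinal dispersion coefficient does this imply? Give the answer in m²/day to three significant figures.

At the plume center C_max = M/(n_e·A·√(4πDt)), so D = M²/(4πt·(n_e·A·C_max)²).
n_e·A·C_max = 0.36 × 66 × 0.95 = 22.57 kg/m.
D = 63²/(4π × 31 × 22.57²) = 0.0200 m²/day.

0.0200 m²/day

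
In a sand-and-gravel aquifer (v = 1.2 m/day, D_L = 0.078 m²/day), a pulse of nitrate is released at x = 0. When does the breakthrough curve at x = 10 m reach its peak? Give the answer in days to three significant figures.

8.28 days

For the 1D instantaneous-source solution, setting ∂C/∂t = 0 at fixed x gives v²t² + 2Dt − x² = 0, so t = (√(D² + v²x²) − D)/v².
√(D² + v²x²) = √(0.078² + 1.2² × 10²) = 12.00; v² = 1.44.
t = (12.00 − 0.078)/1.44 = 8.28 days (vs. the pure-advection estimate x/v = 8.33 d).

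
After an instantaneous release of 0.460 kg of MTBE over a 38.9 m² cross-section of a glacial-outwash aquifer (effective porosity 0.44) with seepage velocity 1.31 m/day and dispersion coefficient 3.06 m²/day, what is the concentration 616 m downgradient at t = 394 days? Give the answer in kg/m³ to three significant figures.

For an instantaneous plane source, C(x,t) = M/(n_e·A·√(4πDt)) · exp(−(x−vt)²/(4Dt)), with n_e·A the pore (flow) area.
Plume center vt = 1.31 × 394 = 516.14 m, so the well at 616 m is 99.86 m downgradient of the peak.
√(4πDt) = 123.1 m, giving peak height M/(n_e·A·√(4πDt)) = 0.460/(0.44 × 38.9 × 123.1) = 0.0002183 kg/m³.
(x−vt)²/(4Dt) = (99.86)²/(4 × 3.06 × 394) = 2.068; exp(−2.068) = 0.1264.
C = 0.0002183 × 0.1264 = 2.76e-05 kg/m³.

2.76e-05 kg/m³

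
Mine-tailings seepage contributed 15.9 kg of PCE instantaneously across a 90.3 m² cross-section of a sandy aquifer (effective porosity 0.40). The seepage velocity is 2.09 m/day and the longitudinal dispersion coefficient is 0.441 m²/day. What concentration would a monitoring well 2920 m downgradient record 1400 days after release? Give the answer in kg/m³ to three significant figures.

For an instantaneous plane source, C(x,t) = M/(n_e·A·√(4πDt)) · exp(−(x−vt)²/(4Dt)), with n_e·A the pore (flow) area.
Plume center vt = 2.09 × 1400 = 2926 m, so the well at 2920 m is 6 m upgradient of the peak.
√(4πDt) = 88.08 m, giving peak height M/(n_e·A·√(4πDt)) = 15.9/(0.40 × 90.3 × 88.08) = 0.004998 kg/m³.
(x−vt)²/(4Dt) = (-6)²/(4 × 0.441 × 1400) = 0.01458; exp(−0.01458) = 0.9855.
C = 0.004998 × 0.9855 = 0.00493 kg/m³.

0.00493 kg/m³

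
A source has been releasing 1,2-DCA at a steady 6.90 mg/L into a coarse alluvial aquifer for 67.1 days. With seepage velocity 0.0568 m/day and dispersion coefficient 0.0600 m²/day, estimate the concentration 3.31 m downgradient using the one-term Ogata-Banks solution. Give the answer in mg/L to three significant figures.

3.93 mg/L

For a continuous step input, C/C₀ ≈ ½·erfc((x−vt)/(2√(Dt))).
vt = 0.0568 × 67.1 = 3.81128 m and 2√(Dt) = 2√(0.0600 × 67.1) = 4.013 m.
Argument (x−vt)/(2√(Dt)) = (3.31 − 3.81128)/4.013 = -0.1249; ½·erfc(-0.1249) = 0.5701.
C = 6.90 × 0.5701 = 3.93 mg/L.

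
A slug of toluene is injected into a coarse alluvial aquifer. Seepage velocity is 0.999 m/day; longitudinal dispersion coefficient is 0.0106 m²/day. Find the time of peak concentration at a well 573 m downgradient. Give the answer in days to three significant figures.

574 days

For the 1D instantaneous-source solution, setting ∂C/∂t = 0 at fixed x gives v²t² + 2Dt − x² = 0, so t = (√(D² + v²x²) − D)/v².
√(D² + v²x²) = √(0.0106² + 0.999² × 573²) = 572.4; v² = 0.998001.
t = (572.4 − 0.0106)/0.998001 = 574 days (vs. the pure-advection estimate x/v = 574 d).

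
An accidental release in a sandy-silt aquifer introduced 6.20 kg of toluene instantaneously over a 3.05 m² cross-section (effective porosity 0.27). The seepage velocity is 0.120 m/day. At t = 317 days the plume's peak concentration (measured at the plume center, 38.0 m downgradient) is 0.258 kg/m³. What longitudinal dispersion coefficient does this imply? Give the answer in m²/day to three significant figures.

At the plume center C_max = M/(n_e·A·√(4πDt)), so D = M²/(4πt·(n_e·A·C_max)²).
n_e·A·C_max = 0.27 × 3.05 × 0.258 = 0.2125 kg/m.
D = 6.20²/(4π × 317 × 0.2125²) = 0.214 m²/day.

0.214 m²/day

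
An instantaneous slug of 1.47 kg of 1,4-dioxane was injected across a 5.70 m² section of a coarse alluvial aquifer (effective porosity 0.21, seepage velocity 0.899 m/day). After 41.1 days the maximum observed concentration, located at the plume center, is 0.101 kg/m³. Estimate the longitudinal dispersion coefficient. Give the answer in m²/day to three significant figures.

At the plume center C_max = M/(n_e·A·√(4πDt)), so D = M²/(4πt·(n_e·A·C_max)²).
n_e·A·C_max = 0.21 × 5.70 × 0.101 = 0.1209 kg/m.
D = 1.47²/(4π × 41.1 × 0.1209²) = 0.286 m²/day.

0.286 m²/day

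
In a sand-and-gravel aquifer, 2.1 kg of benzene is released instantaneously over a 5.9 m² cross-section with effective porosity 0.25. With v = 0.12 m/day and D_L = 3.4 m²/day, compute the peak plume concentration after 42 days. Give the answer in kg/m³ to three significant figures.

0.0336 kg/m³

The peak of an instantaneous 1D plume sits at x = vt; there the Gaussian factor is 1 and C_max = M/(n_e·A·√(4πDt)), where n_e·A is the pore area the mass is dissolved in.
√(4πDt) = √(4π × 3.4 × 42) = 42.36 m, so C_max = 2.1/(0.25 × 5.9 × 42.36) = 0.0336 kg/m³.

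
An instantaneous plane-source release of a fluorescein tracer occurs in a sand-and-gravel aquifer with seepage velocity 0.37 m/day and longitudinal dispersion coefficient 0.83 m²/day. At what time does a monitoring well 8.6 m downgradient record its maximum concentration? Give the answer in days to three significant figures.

18.0 days

For the 1D instantaneous-source solution, setting ∂C/∂t = 0 at fixed x gives v²t² + 2Dt − x² = 0, so t = (√(D² + v²x²) − D)/v².
√(D² + v²x²) = √(0.83² + 0.37² × 8.6²) = 3.288; v² = 0.1369.
t = (3.288 − 0.83)/0.1369 = 18.0 days (vs. the pure-advection estimate x/v = 23.2 d).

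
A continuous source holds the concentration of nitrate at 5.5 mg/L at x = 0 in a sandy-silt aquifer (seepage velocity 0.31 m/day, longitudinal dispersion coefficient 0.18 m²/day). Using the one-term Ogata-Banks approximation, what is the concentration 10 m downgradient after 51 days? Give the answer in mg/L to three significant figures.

For a continuous step input, C/C₀ ≈ ½·erfc((x−vt)/(2√(Dt))).
vt = 0.31 × 51 = 15.81 m and 2√(Dt) = 2√(0.18 × 51) = 6.060 m.
Argument (x−vt)/(2√(Dt)) = (10 − 15.81)/6.060 = -0.9587; ½·erfc(-0.9587) = 0.9124.
C = 5.5 × 0.9124 = 5.02 mg/L.

5.02 mg/L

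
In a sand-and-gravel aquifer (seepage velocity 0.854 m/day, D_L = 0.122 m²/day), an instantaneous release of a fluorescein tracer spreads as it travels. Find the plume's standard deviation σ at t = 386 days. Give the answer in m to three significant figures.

9.70 m

Dispersive spreading gives a Gaussian with σ² = 2Dt; advection only shifts the center.
σ = √(2 × 0.122 × 386) = 9.70 m.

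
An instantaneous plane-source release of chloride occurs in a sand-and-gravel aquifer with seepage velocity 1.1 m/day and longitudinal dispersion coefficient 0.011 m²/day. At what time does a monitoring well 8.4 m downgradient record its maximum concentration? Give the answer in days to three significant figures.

7.63 days

For the 1D instantaneous-source solution, setting ∂C/∂t = 0 at fixed x gives v²t² + 2Dt − x² = 0, so t = (√(D² + v²x²) − D)/v².
√(D² + v²x²) = √(0.011² + 1.1² × 8.4²) = 9.240; v² = 1.21.
t = (9.240 − 0.011)/1.21 = 7.63 days (vs. the pure-advection estimate x/v = 7.64 d).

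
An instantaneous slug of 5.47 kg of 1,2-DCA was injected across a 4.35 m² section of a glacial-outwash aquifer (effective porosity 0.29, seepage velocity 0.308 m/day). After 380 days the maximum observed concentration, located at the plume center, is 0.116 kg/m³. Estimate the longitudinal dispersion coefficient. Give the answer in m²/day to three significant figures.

0.293 m²/day

At the plume center C_max = M/(n_e·A·√(4πDt)), so D = M²/(4πt·(n_e·A·C_max)²).
n_e·A·C_max = 0.29 × 4.35 × 0.116 = 0.1463 kg/m.
D = 5.47²/(4π × 380 × 0.1463²) = 0.293 m²/day.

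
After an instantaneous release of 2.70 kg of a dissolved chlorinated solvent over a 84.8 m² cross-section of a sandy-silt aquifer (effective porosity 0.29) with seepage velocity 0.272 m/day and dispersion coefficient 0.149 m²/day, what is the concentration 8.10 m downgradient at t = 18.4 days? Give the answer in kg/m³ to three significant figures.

0.00781 kg/m³

For an instantaneous plane source, C(x,t) = M/(n_e·A·√(4πDt)) · exp(−(x−vt)²/(4Dt)), with n_e·A the pore (flow) area.
Plume center vt = 0.272 × 18.4 = 5.0048 m, so the well at 8.10 m is 3.0952 m downgradient of the peak.
√(4πDt) = 5.870 m, giving peak height M/(n_e·A·√(4πDt)) = 2.70/(0.29 × 84.8 × 5.870) = 0.01870 kg/m³.
(x−vt)²/(4Dt) = (3.0952)²/(4 × 0.149 × 18.4) = 0.8736; exp(−0.8736) = 0.4174.
C = 0.01870 × 0.4174 = 0.00781 kg/m³.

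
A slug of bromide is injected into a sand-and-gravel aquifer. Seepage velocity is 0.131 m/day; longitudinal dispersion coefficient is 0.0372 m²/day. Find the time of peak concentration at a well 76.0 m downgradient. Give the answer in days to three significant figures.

For the 1D instantaneous-source solution, setting ∂C/∂t = 0 at fixed x gives v²t² + 2Dt − x² = 0, so t = (√(D² + v²x²) − D)/v².
√(D² + v²x²) = √(0.0372² + 0.131² × 76.0²) = 9.956; v² = 0.017161.
t = (9.956 − 0.0372)/0.017161 = 578 days (vs. the pure-advection estimate x/v = 580 d).

578 days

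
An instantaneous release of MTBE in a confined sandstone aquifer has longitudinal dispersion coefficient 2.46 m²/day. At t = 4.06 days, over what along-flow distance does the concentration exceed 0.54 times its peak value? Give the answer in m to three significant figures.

The plume is Gaussian with σ = √(2Dt) = √(2 × 2.46 × 4.06) = 4.469 m.
C/C_peak = exp(−Δx²/(2σ²)) = 0.54 ⇒ Δx = σ·√(−2 ln 0.54) = 4.469 × 1.110 = 4.961 m.
Width = 2Δx = 9.92 m.

9.92 m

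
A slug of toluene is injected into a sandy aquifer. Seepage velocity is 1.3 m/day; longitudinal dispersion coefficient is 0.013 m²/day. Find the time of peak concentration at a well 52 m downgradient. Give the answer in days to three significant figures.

40.0 days

For the 1D instantaneous-source solution, setting ∂C/∂t = 0 at fixed x gives v²t² + 2Dt − x² = 0, so t = (√(D² + v²x²) − D)/v².
√(D² + v²x²) = √(0.013² + 1.3² × 52²) = 67.60; v² = 1.69.
t = (67.60 − 0.013)/1.69 = 40.0 days (vs. the pure-advection estimate x/v = 40.0 d).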